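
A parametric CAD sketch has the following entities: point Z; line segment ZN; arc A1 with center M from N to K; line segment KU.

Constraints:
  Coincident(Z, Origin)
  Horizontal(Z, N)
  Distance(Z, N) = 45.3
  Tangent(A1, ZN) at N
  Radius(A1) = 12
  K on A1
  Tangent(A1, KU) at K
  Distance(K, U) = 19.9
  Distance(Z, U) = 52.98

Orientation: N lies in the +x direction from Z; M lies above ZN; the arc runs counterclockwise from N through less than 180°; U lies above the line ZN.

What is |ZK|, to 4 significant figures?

57.63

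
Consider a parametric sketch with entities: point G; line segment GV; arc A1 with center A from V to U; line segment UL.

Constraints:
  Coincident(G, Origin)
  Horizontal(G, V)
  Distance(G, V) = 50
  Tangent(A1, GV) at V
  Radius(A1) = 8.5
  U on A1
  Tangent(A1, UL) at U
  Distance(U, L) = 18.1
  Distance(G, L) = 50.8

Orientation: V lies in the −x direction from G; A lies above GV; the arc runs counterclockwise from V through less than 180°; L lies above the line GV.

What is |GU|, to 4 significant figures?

42.52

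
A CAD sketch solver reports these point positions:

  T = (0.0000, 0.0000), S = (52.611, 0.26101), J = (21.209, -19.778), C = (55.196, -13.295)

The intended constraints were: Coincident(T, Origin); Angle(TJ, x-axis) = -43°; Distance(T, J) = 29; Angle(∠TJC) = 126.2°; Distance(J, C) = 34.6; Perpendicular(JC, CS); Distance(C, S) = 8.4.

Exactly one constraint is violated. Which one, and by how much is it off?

Distance(C, S) = 8.4 — off by 5.40.

T = (0.00, 0.00) ✓; TJ at -43.00° ✓; |TJ| = 29.00 ✓; ∠TJC = 126.2° ✓; |JC| = 34.60 ✓; ∠(JC, CS) = 90.00° ✓; |CS| = 13.80 ✗.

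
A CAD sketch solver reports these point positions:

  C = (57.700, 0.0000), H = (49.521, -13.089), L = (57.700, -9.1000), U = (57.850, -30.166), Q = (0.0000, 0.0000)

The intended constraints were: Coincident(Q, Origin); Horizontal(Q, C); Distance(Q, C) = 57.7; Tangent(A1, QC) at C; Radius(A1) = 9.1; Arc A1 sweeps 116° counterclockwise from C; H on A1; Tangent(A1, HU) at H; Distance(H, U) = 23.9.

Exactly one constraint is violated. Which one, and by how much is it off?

Distance(H, U) = 23.9 — off by 4.90.

Q = (0.00, 0.00) ✓; Q.y = 0.00, C.y = 0.00 ✓; |QC| = 57.70 ✓; ∠(LC, CQ) = 90.00° ✓; |LC| = 9.100 ✓; bearing(L→H) − bearing(L→C) = 116.0° ✓; |LH| = 9.100 ✓; ∠(LH, HU) = 90.00° ✓; |HU| = 19.00 ✗.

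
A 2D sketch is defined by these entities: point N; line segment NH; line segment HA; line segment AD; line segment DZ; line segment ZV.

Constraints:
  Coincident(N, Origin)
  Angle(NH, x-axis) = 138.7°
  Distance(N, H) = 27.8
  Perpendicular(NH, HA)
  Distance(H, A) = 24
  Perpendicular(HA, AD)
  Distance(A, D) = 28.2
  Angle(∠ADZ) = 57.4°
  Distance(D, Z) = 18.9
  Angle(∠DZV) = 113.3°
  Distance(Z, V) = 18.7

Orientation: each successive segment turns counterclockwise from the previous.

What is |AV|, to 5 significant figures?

12.908

N is at the origin; NH runs at 138.7° with length 27.8, so H = (-20.885, 18.348). NH ⟂ HA, so HA runs at -131.30°; with |HA| = 24.0, A = (-36.725, 0.31771). The perpendicularity gives AD at right angles to HA, so AD runs at -41.300°; with |AD| = 28.2, D = (-15.540, -18.294). ∠ADZ = 57.4° gives DZ at 81.300° from the x-axis; with |DZ| = 18.9, Z = (-12.681, 0.38819). ∠DZV = 113.3° gives ZV at 148.00° from the x-axis; with |ZV| = 18.7, V = (-28.539, 10.298). Then |AV| = |V − A| = 12.908.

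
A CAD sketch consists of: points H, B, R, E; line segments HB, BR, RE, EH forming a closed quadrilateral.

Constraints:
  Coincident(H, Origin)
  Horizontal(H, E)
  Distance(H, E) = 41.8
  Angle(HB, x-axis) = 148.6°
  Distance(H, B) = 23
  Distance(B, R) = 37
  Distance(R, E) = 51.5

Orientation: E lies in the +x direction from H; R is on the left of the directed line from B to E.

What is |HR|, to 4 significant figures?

38.44

H is at the origin; H and E share the same y with |HE| = 41.8 and E in +x, so E = (41.8, 0). HB runs at 148.6° with |HB| = 23.0, so B = (-19.63, 11.98). R is determined by |BR| = 37.0 and |RE| = 51.5 together: it lies at the intersection of circle(B, 37.0) and circle(E, 51.5). With |BE| = 62.59, the foot of the radical line on BE is 21.04 from B and the perpendicular offset is √(37.0² − 21.04²) = 30.43. Taking the left-of-BE solution: R = (6.849, 37.82).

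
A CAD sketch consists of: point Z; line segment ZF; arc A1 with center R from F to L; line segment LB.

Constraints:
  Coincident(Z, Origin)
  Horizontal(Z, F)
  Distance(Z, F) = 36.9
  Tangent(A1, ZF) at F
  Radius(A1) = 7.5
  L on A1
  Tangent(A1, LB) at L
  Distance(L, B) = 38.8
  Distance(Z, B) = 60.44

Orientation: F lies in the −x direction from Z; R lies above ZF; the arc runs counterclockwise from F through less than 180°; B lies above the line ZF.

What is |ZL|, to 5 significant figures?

30.955

Z is at the origin; ZF is horizontal with |ZF| = 36.9 and F on the −x side, so F = (-36.900, 0.0000). The tangent condition forces RF to be normal to ZF, so R = F + (0, 7.5) = (-36.900, 7.5000). Since RL ⟂ LB (tangency), |RB| = √(7.5² + 38.8²) = 39.518 regardless of where L sits on A1. So B lies on both circle(Z, 60.44) and circle(R, 39.518); the above-ZF intersection is B = (-37.996, 47.003). L is the foot of the tangent from B: L = (-29.579, 9.1271).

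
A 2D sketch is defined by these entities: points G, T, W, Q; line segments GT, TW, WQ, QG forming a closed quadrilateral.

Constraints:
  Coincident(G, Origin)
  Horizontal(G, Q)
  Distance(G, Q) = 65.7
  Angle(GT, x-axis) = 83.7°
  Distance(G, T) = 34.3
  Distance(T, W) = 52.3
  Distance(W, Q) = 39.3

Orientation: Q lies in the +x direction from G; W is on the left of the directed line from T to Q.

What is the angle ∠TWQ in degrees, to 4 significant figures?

100.1°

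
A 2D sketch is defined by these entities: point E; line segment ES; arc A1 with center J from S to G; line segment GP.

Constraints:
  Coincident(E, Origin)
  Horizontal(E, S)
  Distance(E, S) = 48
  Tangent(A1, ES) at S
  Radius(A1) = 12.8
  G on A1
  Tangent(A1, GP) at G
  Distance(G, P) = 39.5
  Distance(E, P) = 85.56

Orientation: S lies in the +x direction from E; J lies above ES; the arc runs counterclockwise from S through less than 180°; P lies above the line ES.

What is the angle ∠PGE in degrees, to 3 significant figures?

115°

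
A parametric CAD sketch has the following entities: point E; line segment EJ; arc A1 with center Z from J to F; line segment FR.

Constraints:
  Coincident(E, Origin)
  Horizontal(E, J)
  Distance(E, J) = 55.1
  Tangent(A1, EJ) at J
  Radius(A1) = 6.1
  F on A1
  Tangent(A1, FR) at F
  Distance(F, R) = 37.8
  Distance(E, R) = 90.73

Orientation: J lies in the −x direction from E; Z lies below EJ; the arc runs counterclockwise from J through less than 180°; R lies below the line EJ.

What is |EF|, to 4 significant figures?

59.44

E is at the origin; E and J share the same y with |EJ| = 55.1 and J on the −x side, so J = (-55.10, 0.000). The tangent condition forces ZJ to be normal to EJ, so Z = J + (0, -6.1) = (-55.10, -6.100). Since ZF ⟂ FR (tangency), |ZR| = √(6.1² + 37.8²) = 38.29 regardless of where F sits on A1. So R lies on both circle(E, 90.73) and circle(Z, 38.29); the below-EJ intersection is R = (-86.12, -28.54). F is the foot of the tangent from R: F = (-59.42, -1.790).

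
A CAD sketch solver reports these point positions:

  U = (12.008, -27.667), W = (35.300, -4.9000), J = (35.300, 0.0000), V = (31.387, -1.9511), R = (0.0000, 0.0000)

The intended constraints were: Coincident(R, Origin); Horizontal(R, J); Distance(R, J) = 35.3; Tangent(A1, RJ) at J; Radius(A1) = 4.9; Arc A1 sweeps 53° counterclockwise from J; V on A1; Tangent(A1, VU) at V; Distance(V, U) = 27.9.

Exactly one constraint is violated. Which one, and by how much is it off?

Distance(V, U) = 27.9 — off by 4.30.

R = (0.00, 0.00) ✓; R.y = 0.00, J.y = 0.00 ✓; |RJ| = 35.30 ✓; ∠(WJ, JR) = 90.00° ✓; |WJ| = 4.900 ✓; bearing(W→V) − bearing(W→J) = 53.00° ✓; |WV| = 4.900 ✓; ∠(WV, VU) = 90.00° ✓; |VU| = 32.20 ✗.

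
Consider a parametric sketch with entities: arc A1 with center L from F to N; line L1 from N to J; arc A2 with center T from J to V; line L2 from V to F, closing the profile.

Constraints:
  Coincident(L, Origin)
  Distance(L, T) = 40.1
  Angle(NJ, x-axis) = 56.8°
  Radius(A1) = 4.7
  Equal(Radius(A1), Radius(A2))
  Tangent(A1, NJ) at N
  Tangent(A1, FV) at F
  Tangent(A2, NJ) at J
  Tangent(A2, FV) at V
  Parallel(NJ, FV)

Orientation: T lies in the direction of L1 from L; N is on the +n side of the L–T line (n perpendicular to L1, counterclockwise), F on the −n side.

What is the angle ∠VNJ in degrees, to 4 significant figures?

13.19°

The slot axis is L1's direction at 56.8°, so u = (cos 56.8°, sin 56.8°) = (0.5476, 0.8368) and n = (−sin 56.8°, cos 56.8°) = (-0.8368, 0.5476). L is at the origin and T lies 40.1 along u from L, so T = 40.1·u = (21.96, 33.55). Tangency of A1 to both parallel lines with radius 4.7 puts N and F at L ± 4.7·n: N = (-3.933, 2.574), F = (3.933, -2.574). Equal radii place J and V the same way about T: J = T + 4.7·n = (18.02, 36.13), V = T − 4.7·n = (25.89, 30.98). Then cos ∠VNJ = NV·NJ / (|NV||NJ|), giving 13.19°.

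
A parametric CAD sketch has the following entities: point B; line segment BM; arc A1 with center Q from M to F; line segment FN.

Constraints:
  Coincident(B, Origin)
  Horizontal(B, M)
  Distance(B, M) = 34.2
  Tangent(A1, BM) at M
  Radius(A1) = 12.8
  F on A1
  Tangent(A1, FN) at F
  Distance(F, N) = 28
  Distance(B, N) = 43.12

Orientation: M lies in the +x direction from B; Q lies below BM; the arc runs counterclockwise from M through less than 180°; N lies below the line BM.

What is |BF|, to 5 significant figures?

24.275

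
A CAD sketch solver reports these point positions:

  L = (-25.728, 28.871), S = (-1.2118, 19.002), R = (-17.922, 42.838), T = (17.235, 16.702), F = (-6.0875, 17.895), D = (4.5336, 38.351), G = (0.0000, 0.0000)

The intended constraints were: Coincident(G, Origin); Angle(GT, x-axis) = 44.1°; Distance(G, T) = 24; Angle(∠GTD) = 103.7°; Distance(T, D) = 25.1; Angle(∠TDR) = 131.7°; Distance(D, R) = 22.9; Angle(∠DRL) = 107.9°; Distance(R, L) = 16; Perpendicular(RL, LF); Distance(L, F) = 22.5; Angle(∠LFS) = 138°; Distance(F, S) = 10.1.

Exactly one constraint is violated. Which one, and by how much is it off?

Distance(F, S) = 10.1 — off by 5.10.

G = (0.00, 0.00) ✓; GT at 44.10° ✓; |GT| = 24.00 ✓; ∠GTD = 103.7° ✓; |TD| = 25.10 ✓; ∠TDR = 131.7° ✓; |DR| = 22.90 ✓; ∠DRL = 107.9° ✓; |RL| = 16.00 ✓; ∠(RL, LF) = 90.00° ✓; |LF| = 22.50 ✓; ∠LFS = 138.0° ✓; |FS| = 5.000 ✗.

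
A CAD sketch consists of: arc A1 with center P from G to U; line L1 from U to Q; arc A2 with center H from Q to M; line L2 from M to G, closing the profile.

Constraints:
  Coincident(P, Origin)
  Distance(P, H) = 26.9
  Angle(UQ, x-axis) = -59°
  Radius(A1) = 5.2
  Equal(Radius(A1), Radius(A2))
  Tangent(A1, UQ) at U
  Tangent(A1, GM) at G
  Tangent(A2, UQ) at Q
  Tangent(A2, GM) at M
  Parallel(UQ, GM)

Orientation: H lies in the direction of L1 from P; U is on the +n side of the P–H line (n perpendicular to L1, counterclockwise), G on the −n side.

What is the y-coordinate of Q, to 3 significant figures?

-20.4

Tangency of A1 to both parallel lines with radius 5.2 puts U and G at P ± 5.2·n: U = (4.46, 2.68), G = (-4.46, -2.68). Equal radii place Q and M the same way about H: Q = H + 5.2·n = (18.3, -20.4), M = H − 5.2·n = (9.40, -25.7). So Q.y = -20.4.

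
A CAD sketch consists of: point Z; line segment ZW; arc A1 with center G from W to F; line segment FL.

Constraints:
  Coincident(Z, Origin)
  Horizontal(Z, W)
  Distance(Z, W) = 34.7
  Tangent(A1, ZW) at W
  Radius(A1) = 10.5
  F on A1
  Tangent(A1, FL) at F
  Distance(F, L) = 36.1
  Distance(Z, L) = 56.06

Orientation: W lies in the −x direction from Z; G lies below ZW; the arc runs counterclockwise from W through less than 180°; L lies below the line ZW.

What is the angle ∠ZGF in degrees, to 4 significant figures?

172.5°

Z is at the origin; ZW is horizontal with |ZW| = 34.7 and W on the −x side, so W = (-34.70, 0.000). A1 meets ZW tangentially, so GW is at right angles to ZW, so G = W + (0, -10.5) = (-34.70, -10.50). Since GF ⟂ FL (tangency), |GL| = √(10.5² + 36.1²) = 37.60 regardless of where F sits on A1. So L lies on both circle(Z, 56.06) and circle(G, 37.60); the below-ZW intersection is L = (-29.42, -47.72). F is the foot of the tangent from L: F = (-44.27, -14.82).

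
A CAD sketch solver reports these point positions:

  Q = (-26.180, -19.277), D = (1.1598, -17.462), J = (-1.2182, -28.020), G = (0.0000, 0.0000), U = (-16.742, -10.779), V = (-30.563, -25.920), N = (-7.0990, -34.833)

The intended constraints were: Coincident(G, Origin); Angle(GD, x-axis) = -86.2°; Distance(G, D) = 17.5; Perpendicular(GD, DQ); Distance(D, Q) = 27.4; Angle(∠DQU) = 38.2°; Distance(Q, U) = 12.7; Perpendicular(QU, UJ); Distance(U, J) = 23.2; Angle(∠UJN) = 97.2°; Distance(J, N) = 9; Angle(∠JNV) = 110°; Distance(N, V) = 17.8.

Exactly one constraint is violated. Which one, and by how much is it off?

Distance(N, V) = 17.8 — off by 7.30.

G = (0.00, 0.00) ✓; GD at -86.20° ✓; |GD| = 17.50 ✓; ∠(GD, DQ) = 90.00° ✓; |DQ| = 27.40 ✓; ∠DQU = 38.20° ✓; |QU| = 12.70 ✓; ∠(QU, UJ) = 90.00° ✓; |UJ| = 23.20 ✓; ∠UJN = 97.20° ✓; |JN| = 9.000 ✓; ∠JNV = 110.0° ✓; |NV| = 25.10 ✗.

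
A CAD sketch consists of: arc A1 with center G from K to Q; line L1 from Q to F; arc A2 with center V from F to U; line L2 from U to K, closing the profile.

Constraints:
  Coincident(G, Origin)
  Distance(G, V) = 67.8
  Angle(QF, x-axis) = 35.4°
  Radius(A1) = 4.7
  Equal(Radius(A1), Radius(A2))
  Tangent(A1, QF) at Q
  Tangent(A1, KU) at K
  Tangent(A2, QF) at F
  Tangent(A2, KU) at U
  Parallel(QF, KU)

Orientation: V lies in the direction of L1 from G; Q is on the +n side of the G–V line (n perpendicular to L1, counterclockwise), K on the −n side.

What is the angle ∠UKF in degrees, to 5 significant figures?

7.8933°

The slot axis is L1's direction at 35.4°, so u = (cos 35.4°, sin 35.4°) = (0.81513, 0.57928) and n = (−sin 35.4°, cos 35.4°) = (-0.57928, 0.81513). G is at the origin and V lies 67.8 along u from G, so V = 67.8·u = (55.266, 39.275). Tangency of A1 to both parallel lines with radius 4.7 puts Q and K at G ± 4.7·n: Q = (-2.7226, 3.8311), K = (2.7226, -3.8311). Equal radii place F and U the same way about V: F = V + 4.7·n = (52.543, 43.106), U = V − 4.7·n = (57.988, 35.444). Then cos ∠UKF = KU·KF / (|KU||KF|), giving 7.8933°.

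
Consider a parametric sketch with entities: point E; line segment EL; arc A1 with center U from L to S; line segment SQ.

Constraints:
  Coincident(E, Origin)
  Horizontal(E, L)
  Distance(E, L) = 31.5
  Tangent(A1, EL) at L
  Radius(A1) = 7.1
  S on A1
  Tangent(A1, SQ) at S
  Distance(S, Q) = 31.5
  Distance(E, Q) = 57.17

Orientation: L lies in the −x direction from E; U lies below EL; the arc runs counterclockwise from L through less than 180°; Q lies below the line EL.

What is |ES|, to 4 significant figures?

38.97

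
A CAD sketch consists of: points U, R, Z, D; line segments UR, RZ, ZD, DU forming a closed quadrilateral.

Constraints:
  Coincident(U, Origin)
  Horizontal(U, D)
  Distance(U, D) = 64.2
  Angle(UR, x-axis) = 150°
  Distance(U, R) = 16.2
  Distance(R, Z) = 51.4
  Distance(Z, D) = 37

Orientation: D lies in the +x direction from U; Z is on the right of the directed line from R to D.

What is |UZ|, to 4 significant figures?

35.21

U is at the origin; U and D share the same y with |UD| = 64.2 and D in +x, so D = (64.2, 0). UR runs at 150.0° with |UR| = 16.2, so R = (-14.03, 8.100). Z is determined by |RZ| = 51.4 and |ZD| = 37.0 together: it lies at the intersection of circle(R, 51.4) and circle(D, 37.0). With |RD| = 78.65, the foot of the radical line on RD is 47.42 from R and the perpendicular offset is √(51.4² − 47.42²) = 19.84. Taking the right-of-RD solution: Z = (31.09, -16.52).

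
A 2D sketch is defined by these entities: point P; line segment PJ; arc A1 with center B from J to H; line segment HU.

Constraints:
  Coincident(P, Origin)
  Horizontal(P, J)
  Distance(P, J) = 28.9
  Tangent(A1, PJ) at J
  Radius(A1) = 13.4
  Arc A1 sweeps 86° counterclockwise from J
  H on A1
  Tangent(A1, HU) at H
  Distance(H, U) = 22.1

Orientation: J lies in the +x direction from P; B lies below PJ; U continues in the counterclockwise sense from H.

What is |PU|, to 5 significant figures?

37.240

P is at the origin; PJ is horizontal with |PJ| = 28.9 and J on the +x side, so J = (28.900, 0.0000). Since A1 is tangent to PJ there, BJ ⟂ PJ, so B = J + (0, -13.4) = (28.900, -13.400). On A1, J sits at bearing 90° from B; an 86° counterclockwise sweep puts H at bearing 176°, so H = B + 13.4·(cos 176°, sin 176°) = (15.533, -12.465). The tangent condition forces BH to be normal to HU, so HU runs along (−sin 176°, cos 176°); with |HU| = 22.1, U = (13.991, -34.511). Then |PU| = |U − P| = 37.240.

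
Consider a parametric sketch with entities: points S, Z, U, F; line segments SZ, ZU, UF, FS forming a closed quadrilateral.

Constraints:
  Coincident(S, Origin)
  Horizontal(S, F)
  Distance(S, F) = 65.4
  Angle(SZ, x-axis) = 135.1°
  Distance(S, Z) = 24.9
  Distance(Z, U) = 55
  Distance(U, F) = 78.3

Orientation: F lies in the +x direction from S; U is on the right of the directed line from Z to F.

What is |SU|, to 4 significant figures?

36.02

Checks: |ZU| = 55.00 ✓; |UF| = 78.30 ✓.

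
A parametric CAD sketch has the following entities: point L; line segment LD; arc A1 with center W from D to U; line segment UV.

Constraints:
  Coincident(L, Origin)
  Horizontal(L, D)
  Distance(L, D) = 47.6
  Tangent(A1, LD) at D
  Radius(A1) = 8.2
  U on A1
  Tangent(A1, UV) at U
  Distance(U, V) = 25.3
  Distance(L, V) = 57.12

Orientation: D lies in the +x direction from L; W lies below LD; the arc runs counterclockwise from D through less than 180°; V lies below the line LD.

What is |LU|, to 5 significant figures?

40.874

Checks: |WU| = 8.200 ✓; ∠(WU, UV) = 90.00° ✓; |UV| = 25.30 ✓; |LV| = 57.12 ✓.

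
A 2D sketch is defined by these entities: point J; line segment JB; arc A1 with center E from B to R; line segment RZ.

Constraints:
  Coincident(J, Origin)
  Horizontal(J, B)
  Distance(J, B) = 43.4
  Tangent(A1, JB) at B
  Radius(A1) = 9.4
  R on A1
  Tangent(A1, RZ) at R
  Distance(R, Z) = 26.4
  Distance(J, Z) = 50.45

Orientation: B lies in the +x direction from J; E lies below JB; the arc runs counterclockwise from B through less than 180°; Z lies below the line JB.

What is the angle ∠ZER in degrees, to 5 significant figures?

70.401°

J is at the origin; JB is horizontal with |JB| = 43.4 and B on the +x side, so B = (43.400, 0.0000). A1 meets JB tangentially, so EB is at right angles to JB, so E = B + (0, -9.4) = (43.400, -9.4000). Since ER ⟂ RZ (tangency), |EZ| = √(9.4² + 26.4²) = 28.024 regardless of where R sits on A1. So Z lies on both circle(J, 50.45) and circle(E, 28.024); the below-JB intersection is Z = (35.156, -36.184). R is the foot of the tangent from Z: R = (34.009, -9.8085).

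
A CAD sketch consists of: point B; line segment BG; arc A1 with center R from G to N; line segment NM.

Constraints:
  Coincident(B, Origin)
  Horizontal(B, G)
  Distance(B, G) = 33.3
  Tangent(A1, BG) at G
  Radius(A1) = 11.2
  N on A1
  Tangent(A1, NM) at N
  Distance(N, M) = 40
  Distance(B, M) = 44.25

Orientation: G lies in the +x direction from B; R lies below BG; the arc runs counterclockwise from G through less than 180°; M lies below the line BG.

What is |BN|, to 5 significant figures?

23.982

Checks: |RN| = 11.20 ✓; ∠(RN, NM) = 90.00° ✓; |NM| = 40.00 ✓; |BM| = 44.25 ✓.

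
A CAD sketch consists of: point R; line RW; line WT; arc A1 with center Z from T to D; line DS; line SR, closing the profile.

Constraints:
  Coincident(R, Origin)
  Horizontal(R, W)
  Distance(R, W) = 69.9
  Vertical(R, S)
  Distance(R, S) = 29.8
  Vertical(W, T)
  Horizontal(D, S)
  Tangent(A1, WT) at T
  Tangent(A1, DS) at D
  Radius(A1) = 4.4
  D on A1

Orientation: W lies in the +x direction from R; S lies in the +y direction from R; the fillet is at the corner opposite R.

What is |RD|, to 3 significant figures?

72.0

R is at the origin; RW is horizontal with |RW| = 69.9 and W on the +x side, so W = (69.9, 0.00). R and S share the same x with |RS| = 29.8 and S on the +y side, so S = (0.00, 29.8). The virtual corner opposite R is at (69.9, 29.8). The tangent condition forces ZT to be normal to WT and A1 meets DS tangentially, so ZD is at right angles to DS, with radius 4.4, so the center Z sits 4.4 in from both sides at Z = (65.5, 25.4). That places the tangent points at T = (69.9, 25.4) on WT and D = (65.5, 29.8) on DS. Then |RD| = |D − R| = 72.0.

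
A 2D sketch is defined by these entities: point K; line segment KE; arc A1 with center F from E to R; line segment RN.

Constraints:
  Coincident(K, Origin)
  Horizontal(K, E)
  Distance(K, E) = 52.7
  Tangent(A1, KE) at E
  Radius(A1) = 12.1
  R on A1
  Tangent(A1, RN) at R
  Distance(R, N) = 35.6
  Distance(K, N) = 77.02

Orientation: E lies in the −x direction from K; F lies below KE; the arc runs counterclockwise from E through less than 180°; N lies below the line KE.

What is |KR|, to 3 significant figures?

66.1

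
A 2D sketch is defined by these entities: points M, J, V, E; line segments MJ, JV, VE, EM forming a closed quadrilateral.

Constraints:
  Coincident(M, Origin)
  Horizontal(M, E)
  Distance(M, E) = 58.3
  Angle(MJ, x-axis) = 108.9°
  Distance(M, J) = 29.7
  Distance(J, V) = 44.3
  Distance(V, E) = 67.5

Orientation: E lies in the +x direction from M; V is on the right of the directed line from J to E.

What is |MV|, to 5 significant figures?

17.688

Checks: |JV| = 44.30 ✓; |VE| = 67.50 ✓.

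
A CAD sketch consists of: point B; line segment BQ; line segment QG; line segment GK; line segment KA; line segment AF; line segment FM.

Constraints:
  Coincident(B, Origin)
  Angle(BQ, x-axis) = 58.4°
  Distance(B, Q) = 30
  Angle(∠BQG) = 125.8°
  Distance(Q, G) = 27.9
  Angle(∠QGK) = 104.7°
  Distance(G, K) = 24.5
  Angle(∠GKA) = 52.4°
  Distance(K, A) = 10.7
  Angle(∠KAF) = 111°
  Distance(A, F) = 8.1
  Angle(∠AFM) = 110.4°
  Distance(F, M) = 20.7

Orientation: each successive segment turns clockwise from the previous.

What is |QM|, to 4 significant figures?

44.43

B is at the origin; BQ runs at 58.4° with length 30.0, so Q = (15.72, 25.55). ∠BQG = 125.8° gives QG at 4.200° from the x-axis; with |QG| = 27.9, G = (43.54, 27.60). ∠QGK = 104.7° gives GK at -71.10° from the x-axis; with |GK| = 24.5, K = (51.48, 4.416). ∠GKA = 52.4° gives KA at 161.3° from the x-axis; with |KA| = 10.7, A = (41.35, 7.847). ∠KAF = 111.0° gives AF at 92.30° from the x-axis; with |AF| = 8.1, F = (41.02, 15.94). ∠AFM = 110.4° gives FM at 22.70° from the x-axis; with |FM| = 20.7, M = (60.12, 23.93). Then |QM| = |M − Q| = 44.43.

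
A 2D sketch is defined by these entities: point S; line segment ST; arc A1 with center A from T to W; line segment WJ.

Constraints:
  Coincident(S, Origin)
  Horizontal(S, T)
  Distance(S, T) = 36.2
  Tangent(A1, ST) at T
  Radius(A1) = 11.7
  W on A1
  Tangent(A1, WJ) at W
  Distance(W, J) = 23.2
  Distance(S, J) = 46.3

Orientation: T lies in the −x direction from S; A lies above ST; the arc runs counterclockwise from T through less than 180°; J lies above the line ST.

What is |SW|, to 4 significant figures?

28.17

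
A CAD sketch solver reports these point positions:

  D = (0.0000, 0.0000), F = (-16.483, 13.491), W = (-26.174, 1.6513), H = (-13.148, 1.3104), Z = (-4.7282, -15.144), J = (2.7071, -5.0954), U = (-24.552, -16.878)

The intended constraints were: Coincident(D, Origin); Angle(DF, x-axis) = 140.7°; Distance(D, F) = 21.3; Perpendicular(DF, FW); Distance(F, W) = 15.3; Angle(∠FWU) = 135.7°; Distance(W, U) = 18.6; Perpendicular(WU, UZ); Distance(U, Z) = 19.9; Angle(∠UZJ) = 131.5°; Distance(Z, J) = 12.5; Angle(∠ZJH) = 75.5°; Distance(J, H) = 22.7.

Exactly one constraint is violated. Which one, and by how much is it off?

Distance(J, H) = 22.7 — off by 5.60.

D = (0.00, 0.00) ✓; DF at 140.7° ✓; |DF| = 21.30 ✓; ∠(DF, FW) = 90.00° ✓; |FW| = 15.30 ✓; ∠FWU = 135.7° ✓; |WU| = 18.60 ✓; ∠(WU, UZ) = 90.00° ✓; |UZ| = 19.90 ✓; ∠UZJ = 131.5° ✓; |ZJ| = 12.50 ✓; ∠ZJH = 75.50° ✓; |JH| = 17.10 ✗.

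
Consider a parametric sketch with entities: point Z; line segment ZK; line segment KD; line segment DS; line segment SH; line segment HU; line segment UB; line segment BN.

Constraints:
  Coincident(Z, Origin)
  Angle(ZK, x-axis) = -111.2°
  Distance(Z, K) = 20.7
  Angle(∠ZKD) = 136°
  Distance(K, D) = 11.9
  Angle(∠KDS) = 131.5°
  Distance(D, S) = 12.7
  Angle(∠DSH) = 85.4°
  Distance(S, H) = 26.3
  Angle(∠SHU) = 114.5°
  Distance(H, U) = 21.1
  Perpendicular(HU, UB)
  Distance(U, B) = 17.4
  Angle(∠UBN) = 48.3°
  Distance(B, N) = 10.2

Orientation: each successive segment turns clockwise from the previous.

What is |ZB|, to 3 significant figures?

15.0

Z is at the origin; ZK runs at -111.2° with length 20.7, so K = (-7.49, -19.3). ∠ZKD = 136.0° gives KD at -155° from the x-axis; with |KD| = 11.9, D = (-18.3, -24.3). ∠KDS = 131.5° gives DS at 156° from the x-axis; with |DS| = 12.7, S = (-29.9, -19.2). ∠DSH = 85.4° gives SH at 61.7° from the x-axis; with |SH| = 26.3, H = (-17.4, 3.97). ∠SHU = 114.5° gives HU at -3.80° from the x-axis; with |HU| = 21.1, U = (3.61, 2.57). HU ⟂ UB, so UB runs at -93.8°; with |UB| = 17.4, B = (2.45, -14.8). Then |ZB| = |B − Z| = 15.0.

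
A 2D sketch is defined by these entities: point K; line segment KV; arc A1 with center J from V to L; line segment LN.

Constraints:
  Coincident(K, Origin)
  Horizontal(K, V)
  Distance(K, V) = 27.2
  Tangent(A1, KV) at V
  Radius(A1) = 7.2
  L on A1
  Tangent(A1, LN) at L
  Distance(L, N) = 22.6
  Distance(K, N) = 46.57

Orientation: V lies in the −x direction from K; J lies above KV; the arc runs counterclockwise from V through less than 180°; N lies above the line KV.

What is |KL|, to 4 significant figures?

24.75

Checks: |JL| = 7.200 ✓; ∠(JL, LN) = 90.00° ✓; |LN| = 22.60 ✓; |KN| = 46.57 ✓.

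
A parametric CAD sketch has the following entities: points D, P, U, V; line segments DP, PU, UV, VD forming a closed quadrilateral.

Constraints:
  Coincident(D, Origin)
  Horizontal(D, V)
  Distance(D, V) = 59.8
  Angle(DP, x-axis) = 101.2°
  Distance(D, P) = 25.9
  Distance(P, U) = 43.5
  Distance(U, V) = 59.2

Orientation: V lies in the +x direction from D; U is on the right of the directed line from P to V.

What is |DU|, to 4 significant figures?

17.60

D is at the origin; D and V share the same y with |DV| = 59.8 and V in +x, so V = (59.8, 0). DP runs at 101.2° with |DP| = 25.9, so P = (-5.031, 25.41). U is determined by |PU| = 43.5 and |UV| = 59.2 together: it lies at the intersection of circle(P, 43.5) and circle(V, 59.2). With |PV| = 69.63, the foot of the radical line on PV is 23.24 from P and the perpendicular offset is √(43.5² − 23.24²) = 36.77. Taking the right-of-PV solution: U = (3.187, -17.31).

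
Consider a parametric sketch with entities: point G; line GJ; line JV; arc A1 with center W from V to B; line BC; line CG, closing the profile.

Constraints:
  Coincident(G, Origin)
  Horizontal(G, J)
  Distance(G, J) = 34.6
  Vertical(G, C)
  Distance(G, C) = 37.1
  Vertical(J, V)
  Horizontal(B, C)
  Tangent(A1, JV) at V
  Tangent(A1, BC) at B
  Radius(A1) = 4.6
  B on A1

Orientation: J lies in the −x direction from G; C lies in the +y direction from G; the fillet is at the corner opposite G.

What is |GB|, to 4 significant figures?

47.71

G is at the origin; GJ is horizontal with |GJ| = 34.6 and J on the −x side, so J = (-34.60, 0.000). GC is vertical with |GC| = 37.1 and C on the +y side, so C = (0.000, 37.10). The virtual corner opposite G is at (-34.60, 37.10). A1 meets JV tangentially, so WV is at right angles to JV and since A1 is tangent to BC there, WB ⟂ BC, with radius 4.6, so the center W sits 4.6 in from both sides at W = (-30.00, 32.50). That places the tangent points at V = (-34.60, 32.50) on JV and B = (-30.00, 37.10) on BC. Then |GB| = |B − G| = 47.71.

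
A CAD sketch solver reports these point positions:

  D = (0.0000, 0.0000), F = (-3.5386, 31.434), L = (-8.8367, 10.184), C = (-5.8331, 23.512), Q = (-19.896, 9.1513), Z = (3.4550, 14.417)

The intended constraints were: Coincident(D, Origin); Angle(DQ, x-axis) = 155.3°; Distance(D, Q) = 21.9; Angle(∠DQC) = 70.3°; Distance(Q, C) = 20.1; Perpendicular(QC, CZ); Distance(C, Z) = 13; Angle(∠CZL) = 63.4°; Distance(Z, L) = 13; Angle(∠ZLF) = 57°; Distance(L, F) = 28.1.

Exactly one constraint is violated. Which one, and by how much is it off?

Distance(L, F) = 28.1 — off by 6.20.

D = (0.00, 0.00) ✓; DQ at 155.3° ✓; |DQ| = 21.90 ✓; ∠DQC = 70.30° ✓; |QC| = 20.10 ✓; ∠(QC, CZ) = 90.00° ✓; |CZ| = 13.00 ✓; ∠CZL = 63.40° ✓; |ZL| = 13.00 ✓; ∠ZLF = 57.00° ✓; |LF| = 21.90 ✗.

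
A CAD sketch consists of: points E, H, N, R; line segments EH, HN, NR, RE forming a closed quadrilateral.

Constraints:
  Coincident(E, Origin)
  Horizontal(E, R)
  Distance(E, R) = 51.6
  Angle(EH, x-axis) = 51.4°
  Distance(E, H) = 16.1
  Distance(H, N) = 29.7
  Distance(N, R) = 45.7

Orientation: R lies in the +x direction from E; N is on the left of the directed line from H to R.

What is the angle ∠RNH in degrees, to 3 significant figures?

66.4°

E is at the origin; E and R share the same y with |ER| = 51.6 and R in +x, so R = (51.6, 0). EH runs at 51.4° with |EH| = 16.1, so H = (10.0, 12.6). N is determined by |HN| = 29.7 and |NR| = 45.7 together: it lies at the intersection of circle(H, 29.7) and circle(R, 45.7). With |HR| = 43.4, the foot of the radical line on HR is 7.82 from H and the perpendicular offset is √(29.7² − 7.82²) = 28.7. Taking the left-of-HR solution: N = (25.8, 37.7).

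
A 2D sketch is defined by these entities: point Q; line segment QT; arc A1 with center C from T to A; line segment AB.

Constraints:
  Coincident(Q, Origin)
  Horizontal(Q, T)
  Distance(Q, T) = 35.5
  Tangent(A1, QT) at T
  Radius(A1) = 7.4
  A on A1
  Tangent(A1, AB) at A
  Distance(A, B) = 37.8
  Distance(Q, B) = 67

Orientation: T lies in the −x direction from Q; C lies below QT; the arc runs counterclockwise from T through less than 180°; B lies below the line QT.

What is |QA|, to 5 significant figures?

43.029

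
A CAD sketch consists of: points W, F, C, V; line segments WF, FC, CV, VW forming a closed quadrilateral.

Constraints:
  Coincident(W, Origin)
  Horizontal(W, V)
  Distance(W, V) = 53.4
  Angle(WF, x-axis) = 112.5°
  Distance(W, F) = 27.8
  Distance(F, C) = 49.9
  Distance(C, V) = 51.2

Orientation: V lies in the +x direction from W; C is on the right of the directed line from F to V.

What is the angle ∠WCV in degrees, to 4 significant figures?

83.41°

Checks: W = (0.00, 0.00) ✓; |FC| = 49.90 ✓; |CV| = 51.20 ✓.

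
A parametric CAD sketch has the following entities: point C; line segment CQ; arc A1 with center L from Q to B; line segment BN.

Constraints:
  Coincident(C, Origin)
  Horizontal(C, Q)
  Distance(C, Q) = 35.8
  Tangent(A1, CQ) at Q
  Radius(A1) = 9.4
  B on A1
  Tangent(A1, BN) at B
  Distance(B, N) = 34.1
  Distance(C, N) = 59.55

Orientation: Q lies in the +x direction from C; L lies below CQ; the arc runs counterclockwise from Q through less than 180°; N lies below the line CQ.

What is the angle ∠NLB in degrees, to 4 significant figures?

74.59°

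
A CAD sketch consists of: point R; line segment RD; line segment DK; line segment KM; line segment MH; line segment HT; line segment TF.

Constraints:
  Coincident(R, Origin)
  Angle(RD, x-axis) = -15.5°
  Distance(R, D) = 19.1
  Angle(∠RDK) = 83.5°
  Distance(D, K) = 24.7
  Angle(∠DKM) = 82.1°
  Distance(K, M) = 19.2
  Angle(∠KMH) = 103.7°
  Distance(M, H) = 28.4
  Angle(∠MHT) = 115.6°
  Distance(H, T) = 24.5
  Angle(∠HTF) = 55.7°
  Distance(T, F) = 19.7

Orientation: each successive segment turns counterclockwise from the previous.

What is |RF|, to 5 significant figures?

17.066

R is at the origin; RD runs at -15.5° with length 19.1, so D = (18.405, -5.1043). ∠RDK = 83.5° gives DK at 81.000° from the x-axis; with |DK| = 24.7, K = (22.269, 19.292). ∠DKM = 82.1° gives KM at 178.90° from the x-axis; with |KM| = 19.2, M = (3.0728, 19.660). ∠KMH = 103.7° gives MH at -104.80° from the x-axis; with |MH| = 28.4, H = (-4.1818, -7.7975). ∠MHT = 115.6° gives HT at -40.400° from the x-axis; with |HT| = 24.5, T = (14.476, -23.676). ∠HTF = 55.7° gives TF at 83.900° from the x-axis; with |TF| = 19.7, F = (16.569, -4.0880). Then |RF| = |F − R| = 17.066.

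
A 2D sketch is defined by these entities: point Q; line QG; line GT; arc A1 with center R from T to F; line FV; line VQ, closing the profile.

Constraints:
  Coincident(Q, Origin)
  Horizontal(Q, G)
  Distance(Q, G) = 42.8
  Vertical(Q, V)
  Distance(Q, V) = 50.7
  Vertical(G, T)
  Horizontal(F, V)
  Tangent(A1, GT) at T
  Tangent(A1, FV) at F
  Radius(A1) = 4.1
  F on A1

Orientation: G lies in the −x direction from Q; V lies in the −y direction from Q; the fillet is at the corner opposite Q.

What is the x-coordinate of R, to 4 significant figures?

-38.70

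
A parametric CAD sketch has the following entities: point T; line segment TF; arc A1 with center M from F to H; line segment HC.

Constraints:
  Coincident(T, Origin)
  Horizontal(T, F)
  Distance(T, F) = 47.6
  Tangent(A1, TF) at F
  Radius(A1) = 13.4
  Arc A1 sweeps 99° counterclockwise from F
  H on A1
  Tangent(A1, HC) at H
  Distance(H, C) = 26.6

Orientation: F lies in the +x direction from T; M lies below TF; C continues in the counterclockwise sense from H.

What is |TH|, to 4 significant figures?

37.70

T is at the origin; TF is horizontal with |TF| = 47.6 and F on the +x side, so F = (47.60, 0.000). The tangent condition forces MF to be normal to TF, so M = F + (0, -13.4) = (47.60, -13.40). On A1, F sits at bearing 90° from M; a 99° counterclockwise sweep puts H at bearing 189°, so H = M + 13.4·(cos 189°, sin 189°) = (34.36, -15.50). Then |TH| = |H − T| = 37.70.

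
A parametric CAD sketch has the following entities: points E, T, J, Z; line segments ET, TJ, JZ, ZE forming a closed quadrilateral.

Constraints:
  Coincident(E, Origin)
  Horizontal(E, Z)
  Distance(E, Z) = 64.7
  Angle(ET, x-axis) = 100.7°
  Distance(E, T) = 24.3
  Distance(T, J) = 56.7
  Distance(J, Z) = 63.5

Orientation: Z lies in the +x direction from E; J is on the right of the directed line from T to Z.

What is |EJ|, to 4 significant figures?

32.48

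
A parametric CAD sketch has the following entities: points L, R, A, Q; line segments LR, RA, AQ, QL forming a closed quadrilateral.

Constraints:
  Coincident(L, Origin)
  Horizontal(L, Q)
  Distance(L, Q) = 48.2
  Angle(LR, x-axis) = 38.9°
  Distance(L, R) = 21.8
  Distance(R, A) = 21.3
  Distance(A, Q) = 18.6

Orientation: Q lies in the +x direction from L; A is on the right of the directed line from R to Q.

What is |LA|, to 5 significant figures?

30.061

L is at the origin; L and Q share the same y with |LQ| = 48.2 and Q in +x, so Q = (48.2, 0). LR runs at 38.9° with |LR| = 21.8, so R = (16.966, 13.690). A is determined by |RA| = 21.3 and |AQ| = 18.6 together: it lies at the intersection of circle(R, 21.3) and circle(Q, 18.6). With |RQ| = 34.103, the foot of the radical line on RQ is 18.631 from R and the perpendicular offset is √(21.3² − 18.631²) = 10.324. Taking the right-of-RQ solution: A = (29.885, -3.2449).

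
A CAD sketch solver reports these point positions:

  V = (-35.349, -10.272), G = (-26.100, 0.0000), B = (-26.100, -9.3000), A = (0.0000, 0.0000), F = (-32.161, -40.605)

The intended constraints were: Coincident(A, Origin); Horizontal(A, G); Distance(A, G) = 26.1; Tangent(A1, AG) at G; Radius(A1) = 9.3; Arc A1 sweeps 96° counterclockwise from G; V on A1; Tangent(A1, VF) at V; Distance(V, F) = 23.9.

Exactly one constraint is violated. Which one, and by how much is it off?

Distance(V, F) = 23.9 — off by 6.60.

A = (0.00, 0.00) ✓; A.y = 0.00, G.y = 0.00 ✓; |AG| = 26.10 ✓; ∠(BG, GA) = 90.00° ✓; |BG| = 9.300 ✓; bearing(B→V) − bearing(B→G) = 96.00° ✓; |BV| = 9.300 ✓; ∠(BV, VF) = 90.00° ✓; |VF| = 30.50 ✗.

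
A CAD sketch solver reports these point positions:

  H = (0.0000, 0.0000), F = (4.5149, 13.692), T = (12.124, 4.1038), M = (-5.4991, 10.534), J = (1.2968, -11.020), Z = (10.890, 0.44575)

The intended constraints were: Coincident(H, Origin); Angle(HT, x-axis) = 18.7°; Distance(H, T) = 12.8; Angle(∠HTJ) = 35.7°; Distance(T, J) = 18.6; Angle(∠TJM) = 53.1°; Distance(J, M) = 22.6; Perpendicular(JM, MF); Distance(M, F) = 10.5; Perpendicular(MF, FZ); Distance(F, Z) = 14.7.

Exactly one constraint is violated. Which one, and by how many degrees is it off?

Perpendicular(MF, FZ) — off by 8.20°.

H = (0.00, 0.00) ✓; HT at 18.70° ✓; |HT| = 12.80 ✓; ∠HTJ = 35.70° ✓; |TJ| = 18.60 ✓; ∠TJM = 53.10° ✓; |JM| = 22.60 ✓; ∠(JM, MF) = 90.00° ✓; |MF| = 10.50 ✓; ∠(MF, FZ) = 81.80° ✗; |FZ| = 14.70 ✓.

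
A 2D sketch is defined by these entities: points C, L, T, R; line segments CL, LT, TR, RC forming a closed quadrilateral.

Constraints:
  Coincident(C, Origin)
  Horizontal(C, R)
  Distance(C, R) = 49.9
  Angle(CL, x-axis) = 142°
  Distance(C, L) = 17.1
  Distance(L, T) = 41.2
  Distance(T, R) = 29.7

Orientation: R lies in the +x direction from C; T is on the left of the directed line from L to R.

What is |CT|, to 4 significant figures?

32.80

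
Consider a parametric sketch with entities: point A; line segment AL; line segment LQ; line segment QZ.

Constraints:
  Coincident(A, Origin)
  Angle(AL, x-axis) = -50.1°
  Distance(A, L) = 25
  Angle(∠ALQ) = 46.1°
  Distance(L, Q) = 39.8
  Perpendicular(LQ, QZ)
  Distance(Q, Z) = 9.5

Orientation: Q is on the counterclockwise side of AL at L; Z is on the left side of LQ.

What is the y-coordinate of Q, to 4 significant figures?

20.39

A is at the origin; AL runs at -50.1° with length 25.0, so L = 25.0·(cos -50.1°, sin -50.1°) = (16.04, -19.18). ∠ALQ = 46.1°, so LQ runs at -50.1° + (180° − 46.1°) = 83.80° from the x-axis; with |LQ| = 39.8, Q = L + 39.8·(cos 83.80°, sin 83.80°) = (20.33, 20.39). So Q.y = 20.39.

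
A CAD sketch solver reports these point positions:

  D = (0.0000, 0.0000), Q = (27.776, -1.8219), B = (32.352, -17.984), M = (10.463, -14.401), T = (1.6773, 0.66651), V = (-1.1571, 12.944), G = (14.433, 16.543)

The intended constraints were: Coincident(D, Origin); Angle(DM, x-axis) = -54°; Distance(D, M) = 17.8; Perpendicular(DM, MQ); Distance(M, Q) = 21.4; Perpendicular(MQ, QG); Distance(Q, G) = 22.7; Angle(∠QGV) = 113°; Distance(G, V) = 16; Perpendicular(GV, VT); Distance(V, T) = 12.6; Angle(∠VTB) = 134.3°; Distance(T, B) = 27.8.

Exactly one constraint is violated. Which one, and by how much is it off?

Distance(T, B) = 27.8 — off by 8.10.

D = (0.00, 0.00) ✓; DM at -54.00° ✓; |DM| = 17.80 ✓; ∠(DM, MQ) = 90.00° ✓; |MQ| = 21.40 ✓; ∠(MQ, QG) = 90.00° ✓; |QG| = 22.70 ✓; ∠QGV = 113.0° ✓; |GV| = 16.00 ✓; ∠(GV, VT) = 90.00° ✓; |VT| = 12.60 ✓; ∠VTB = 134.3° ✓; |TB| = 35.90 ✗.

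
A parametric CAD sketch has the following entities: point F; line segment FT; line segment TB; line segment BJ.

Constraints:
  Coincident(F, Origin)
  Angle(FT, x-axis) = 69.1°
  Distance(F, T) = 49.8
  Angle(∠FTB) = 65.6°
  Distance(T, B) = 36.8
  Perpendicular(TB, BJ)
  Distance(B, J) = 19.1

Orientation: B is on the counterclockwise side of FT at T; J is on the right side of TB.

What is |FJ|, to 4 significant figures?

66.46

F is at the origin; FT runs at 69.1° with length 49.8, so T = 49.8·(cos 69.1°, sin 69.1°) = (17.77, 46.52). ∠FTB = 65.6°, so TB runs at 69.1° + (180° − 65.6°) = 183.5° from the x-axis; with |TB| = 36.8, B = T + 36.8·(cos 183.5°, sin 183.5°) = (-18.97, 44.28). The perpendicularity gives BJ at right angles to TB; with |BJ| = 19.1 on the right of TB, J = B + 19.1·(-0.06105, 0.9981) = (-20.13, 63.34). Then |FJ| = |J − F| = 66.46.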